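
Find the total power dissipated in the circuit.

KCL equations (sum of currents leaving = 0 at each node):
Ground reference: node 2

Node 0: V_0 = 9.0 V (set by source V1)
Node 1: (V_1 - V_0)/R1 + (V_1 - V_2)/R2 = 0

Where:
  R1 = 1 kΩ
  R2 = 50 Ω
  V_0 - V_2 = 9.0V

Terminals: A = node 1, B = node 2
Nodal analysis, taking node 2 as the 0 V reference.
Source V1 fixes V_0 = 9 V.
KCL at each unknown node (sum of currents leaving = 0; resistances in Ω):
  Node 1: (V_1 - 9)/1000 + (V_1 - 0)/50 = 0
Collecting terms: 0.021 × V_1 = 0.009  =>  V_1 = 0.4286 V
Power in each resistor, P = (ΔV)²/R:
  P_R1 = (9 - 0.4286)²/1000 = 0.07347 W
  P_R2 = (0.4286 - 0)²/50 = 0.003673 W
P_total = P_R1 + P_R2 = 0.07714 W

Final answer: 0.07714 W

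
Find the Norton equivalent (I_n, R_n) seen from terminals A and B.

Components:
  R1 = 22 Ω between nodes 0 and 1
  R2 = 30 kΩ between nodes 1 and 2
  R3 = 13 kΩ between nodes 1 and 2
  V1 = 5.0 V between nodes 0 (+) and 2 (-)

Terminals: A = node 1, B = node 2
Find the Thévenin equivalent first; then I_n = V_th/R_th and R_n = R_th.
Step 1 — V_th is the open-circuit voltage V_A - V_B (nothing connected across the terminals).
Nodal analysis, taking node 2 as the 0 V reference.
Source V1 fixes V_0 = 5 V.
KCL at each unknown node (sum of currents leaving = 0; resistances in Ω):
  Node 1: (V_1 - 5)/22 + (V_1 - 0)/30000 + (V_1 - 0)/13000 = 0
Collecting terms: 0.04556 × V_1 = 0.2273  =>  V_1 = 4.988 V
V_th = V_1 - V_2 = 4.988 - 0 = 4.988 V
Step 2 — R_th: zero the source — replace V1 by a short circuit (node 2 merges into node 0) — and find the resistance seen between A (node 1) and B (node 0).
Reduce the network between node 1 (A) and node 0 (B) by series/parallel combination:
  Rp1 = R1 ‖ R2 ‖ R3 (parallel, all between nodes 0 and 1) = 1/(1/22 + 1/30000 + 1/13000) = 21.95 Ω
R_th = 21.95 Ω
I_n = V_th/R_th = 4.988/21.95 = 0.2273 A, and R_n = R_th = 21.95 Ω

Final answer: I_n = 0.2273 A, R_n = 21.95 Ω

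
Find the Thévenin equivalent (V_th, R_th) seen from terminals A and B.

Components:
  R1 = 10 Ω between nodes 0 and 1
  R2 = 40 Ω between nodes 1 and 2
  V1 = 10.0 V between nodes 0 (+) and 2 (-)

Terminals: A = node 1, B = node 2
Step 1 — V_th is the open-circuit voltage V_A - V_B (nothing connected across the terminals).
Nodal analysis, taking node 2 as the 0 V reference.
Source V1 fixes V_0 = 10 V.
KCL at each unknown node (sum of currents leaving = 0; resistances in Ω):
  Node 1: (V_1 - 10)/10 + (V_1 - 0)/40 = 0
Collecting terms: 0.125 × V_1 = 1  =>  V_1 = 8 V
V_th = V_1 - V_2 = 8 - 0 = 8 V
Step 2 — R_th: zero the source — replace V1 by a short circuit (node 2 merges into node 0) — and find the resistance seen between A (node 1) and B (node 0).
Reduce the network between node 1 (A) and node 0 (B) by series/parallel combination:
  Rp1 = R1 ‖ R2 (parallel, both between nodes 0 and 1) = 1/(1/10 + 1/40) = 8 Ω
R_th = 8 Ω

Final answer: V_th = 8 V, R_th = 8 Ω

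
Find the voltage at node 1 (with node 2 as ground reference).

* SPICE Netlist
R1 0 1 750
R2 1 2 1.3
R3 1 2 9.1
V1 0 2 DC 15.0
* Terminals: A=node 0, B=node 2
Nodal analysis, taking node 2 as the 0 V reference.
Source V1 fixes V_0 = 15 V.
KCL at each unknown node (sum of currents leaving = 0; resistances in Ω):
  Node 1: (V_1 - 15)/750 + (V_1 - 0)/1.3 + (V_1 - 0)/9.1 = 0
Collecting terms: 0.8805 × V_1 = 0.02  =>  V_1 = 0.02272 V
The requested potential is V_1 = 0.02272 V.

Final answer: V_1 = 0.02272 V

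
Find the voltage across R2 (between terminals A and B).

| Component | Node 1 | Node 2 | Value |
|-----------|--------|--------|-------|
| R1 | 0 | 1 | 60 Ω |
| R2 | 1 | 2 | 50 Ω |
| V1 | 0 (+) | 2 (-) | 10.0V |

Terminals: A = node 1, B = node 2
R1 and R2 are in series across V1 (node 0 → node 1 → node 2), and the output A–B is taken across R2, so this is a voltage divider.
Series current: I = V1/(R1 + R2) = 10/(60 + 50) = 10/110 = 0.09091 A
V_R2 = I × R2 = V1 × R2/(R1 + R2) = 10 × 50/110 = 4.545 V

Final answer: 4.545 V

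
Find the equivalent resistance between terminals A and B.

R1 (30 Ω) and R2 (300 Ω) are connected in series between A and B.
Reduce the network between node 0 (A) and node 2 (B) by series/parallel combination:
  Rs1 = R1 + R2 (series, joined only at node 1) = 30 + 300 = 330 Ω
R_eq = 330 Ω

Final answer: 330 Ω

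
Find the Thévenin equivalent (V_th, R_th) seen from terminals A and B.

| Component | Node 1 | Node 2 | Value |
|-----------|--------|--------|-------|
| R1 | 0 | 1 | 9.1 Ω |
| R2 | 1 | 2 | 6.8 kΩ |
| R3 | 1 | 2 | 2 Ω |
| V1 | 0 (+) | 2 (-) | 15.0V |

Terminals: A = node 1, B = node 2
Step 1 — V_th is the open-circuit voltage V_A - V_B (nothing connected across the terminals).
Nodal analysis, taking node 2 as the 0 V reference.
Source V1 fixes V_0 = 15 V.
KCL at each unknown node (sum of currents leaving = 0; resistances in Ω):
  Node 1: (V_1 - 15)/9.1 + (V_1 - 0)/6800 + (V_1 - 0)/2 = 0
Collecting terms: 0.61 × V_1 = 1.648  =>  V_1 = 2.702 V
V_th = V_1 - V_2 = 2.702 - 0 = 2.702 V
Step 2 — R_th: zero the source — replace V1 by a short circuit (node 2 merges into node 0) — and find the resistance seen between A (node 1) and B (node 0).
Reduce the network between node 1 (A) and node 0 (B) by series/parallel combination:
  Rp1 = R1 ‖ R2 ‖ R3 (parallel, all between nodes 0 and 1) = 1/(1/9.1 + 1/6800 + 1/2) = 1.639 Ω
R_th = 1.639 Ω

Final answer: V_th = 2.702 V, R_th = 1.639 Ω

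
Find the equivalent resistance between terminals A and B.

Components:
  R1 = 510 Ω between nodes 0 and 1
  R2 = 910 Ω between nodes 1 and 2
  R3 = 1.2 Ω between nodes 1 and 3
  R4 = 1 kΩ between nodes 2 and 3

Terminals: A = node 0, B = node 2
Reduce the network between node 0 (A) and node 2 (B) by series/parallel combination:
  Rs1 = R3 + R4 (series, joined only at node 3) = 1.2 + 1000 = 1001 Ω
  Rp1 = R2 ‖ Rs1 (parallel, both between nodes 1 and 2) = 1/(1/910 + 1/1001) = 476.7 Ω
  Rs2 = R1 + Rp1 (series, joined only at node 1) = 510 + 476.7 = 986.7 Ω
R_eq = 986.7 Ω

Final answer: 986.7 Ω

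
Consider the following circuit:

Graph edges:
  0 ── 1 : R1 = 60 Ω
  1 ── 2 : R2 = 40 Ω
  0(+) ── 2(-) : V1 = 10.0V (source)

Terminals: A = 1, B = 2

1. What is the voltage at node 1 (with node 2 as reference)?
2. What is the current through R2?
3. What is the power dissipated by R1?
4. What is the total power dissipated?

Nodal analysis, taking node 2 as the 0 V reference.
Source V1 fixes V_0 = 10 V.
KCL at each unknown node (sum of currents leaving = 0; resistances in Ω):
  Node 1: (V_1 - 10)/60 + (V_1 - 0)/40 = 0
Collecting terms: 0.04167 × V_1 = 0.1667  =>  V_1 = 4 V
Part 1:
  Read off the nodal solution: V_1 = 4 V
Part 2:
  I_R2 = (V_1 - V_2)/R2 = (4 - 0)/40 = 0.1 A
  Magnitude: I_R2 = 0.1 A
Part 3:
  I_R1 = (V_0 - V_1)/R1 = (10 - 4)/60 = 0.1 A
  P_R1 = I_R1² × R1 = (0.1)² × 60 = 0.6 W
Part 4:
  Power in each resistor, P = (ΔV)²/R:
    P_R1 = (10 - 4)²/60 = 0.6 W
    P_R2 = (4 - 0)²/40 = 0.4 W
  P_total = P_R1 + P_R2 = 1 W

Final answers:
1. V_1 = 4 V
2. I_R2 = 0.1 A
3. P_R1 = 0.6 W
4. P_total = 1 W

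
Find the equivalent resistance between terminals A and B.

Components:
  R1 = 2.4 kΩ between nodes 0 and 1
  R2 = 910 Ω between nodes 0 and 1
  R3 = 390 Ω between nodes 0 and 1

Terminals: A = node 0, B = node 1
Reduce the network between node 0 (A) and node 1 (B) by series/parallel combination:
  Rp1 = R1 ‖ R2 ‖ R3 (parallel, all between nodes 0 and 1) = 1/(1/2400 + 1/910 + 1/390) = 245.1 Ω
R_eq = 245.1 Ω

Final answer: 245.1 Ω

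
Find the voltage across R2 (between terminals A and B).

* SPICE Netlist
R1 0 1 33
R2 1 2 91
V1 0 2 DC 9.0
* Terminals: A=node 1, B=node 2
R1 and R2 are in series across V1 (node 0 → node 1 → node 2), and the output A–B is taken across R2, so this is a voltage divider.
Series current: I = V1/(R1 + R2) = 9/(33 + 91) = 9/124 = 0.07258 A
V_R2 = I × R2 = V1 × R2/(R1 + R2) = 9 × 91/124 = 6.605 V

Final answer: 6.605 V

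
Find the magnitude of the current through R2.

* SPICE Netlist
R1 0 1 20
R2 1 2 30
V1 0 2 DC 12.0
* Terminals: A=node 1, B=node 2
Nodal analysis, taking node 2 as the 0 V reference.
Source V1 fixes V_0 = 12 V.
KCL at each unknown node (sum of currents leaving = 0; resistances in Ω):
  Node 1: (V_1 - 12)/20 + (V_1 - 0)/30 = 0
Collecting terms: 0.08333 × V_1 = 0.6  =>  V_1 = 7.2 V
I_R2 = (V_1 - V_2)/R2 = (7.2 - 0)/30 = 0.24 A
|I_R2| = 0.24 A

Final answer: |I_R2| = 0.24 A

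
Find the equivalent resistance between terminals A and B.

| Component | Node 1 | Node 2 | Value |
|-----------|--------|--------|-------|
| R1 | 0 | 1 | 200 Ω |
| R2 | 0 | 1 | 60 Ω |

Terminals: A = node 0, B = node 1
Reduce the network between node 0 (A) and node 1 (B) by series/parallel combination:
  Rp1 = R1 ‖ R2 (parallel, both between nodes 0 and 1) = 1/(1/200 + 1/60) = 46.15 Ω
R_eq = 46.15 Ω

Final answer: 46.15 Ω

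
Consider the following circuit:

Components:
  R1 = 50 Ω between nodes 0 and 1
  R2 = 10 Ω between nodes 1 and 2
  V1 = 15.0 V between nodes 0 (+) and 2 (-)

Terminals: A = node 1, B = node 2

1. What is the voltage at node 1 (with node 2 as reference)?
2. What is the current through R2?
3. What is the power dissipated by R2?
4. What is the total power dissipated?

Nodal analysis, taking node 2 as the 0 V reference.
Source V1 fixes V_0 = 15 V.
KCL at each unknown node (sum of currents leaving = 0; resistances in Ω):
  Node 1: (V_1 - 15)/50 + (V_1 - 0)/10 = 0
Collecting terms: 0.12 × V_1 = 0.3  =>  V_1 = 2.5 V
Part 1:
  Read off the nodal solution: V_1 = 2.5 V
Part 2:
  I_R2 = (V_1 - V_2)/R2 = (2.5 - 0)/10 = 0.25 A
  Magnitude: I_R2 = 0.25 A
Part 3:
  I_R2 = (V_1 - V_2)/R2 = (2.5 - 0)/10 = 0.25 A
  P_R2 = I_R2² × R2 = (0.25)² × 10 = 0.625 W
Part 4:
  Power in each resistor, P = (ΔV)²/R:
    P_R1 = (15 - 2.5)²/50 = 3.125 W
    P_R2 = (2.5 - 0)²/10 = 0.625 W
  P_total = P_R1 + P_R2 = 3.75 W

Final answers:
1. V_1 = 2.5 V
2. I_R2 = 0.25 A
3. P_R2 = 0.625 W
4. P_total = 3.75 W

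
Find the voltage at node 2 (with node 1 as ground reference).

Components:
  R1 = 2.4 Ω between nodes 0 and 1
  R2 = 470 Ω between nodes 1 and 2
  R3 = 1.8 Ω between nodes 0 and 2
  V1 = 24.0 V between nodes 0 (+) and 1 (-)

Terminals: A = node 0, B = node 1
Nodal analysis, taking node 1 as the 0 V reference.
Source V1 fixes V_0 = 24 V.
KCL at each unknown node (sum of currents leaving = 0; resistances in Ω):
  Node 2: (V_2 - 0)/470 + (V_2 - 24)/1.8 = 0
Collecting terms: 0.5577 × V_2 = 13.33  =>  V_2 = 23.91 V
The requested potential is V_2 = 23.91 V.

Final answer: V_2 = 23.91 V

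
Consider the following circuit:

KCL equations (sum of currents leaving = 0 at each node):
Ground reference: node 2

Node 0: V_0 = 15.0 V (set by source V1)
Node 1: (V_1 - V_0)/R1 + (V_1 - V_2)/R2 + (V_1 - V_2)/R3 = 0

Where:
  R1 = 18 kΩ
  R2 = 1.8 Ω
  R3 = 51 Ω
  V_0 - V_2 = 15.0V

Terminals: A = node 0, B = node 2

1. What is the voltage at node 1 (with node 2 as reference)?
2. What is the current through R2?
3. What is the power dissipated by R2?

Nodal analysis, taking node 2 as the 0 V reference.
Source V1 fixes V_0 = 15 V.
KCL at each unknown node (sum of currents leaving = 0; resistances in Ω):
  Node 1: (V_1 - 15)/18000 + (V_1 - 0)/1.8 + (V_1 - 0)/51 = 0
Collecting terms: 0.5752 × V_1 = 0.0008333  =>  V_1 = 0.001449 V
Part 1:
  Read off the nodal solution: V_1 = 0.001449 V
Part 2:
  I_R2 = (V_1 - V_2)/R2 = (0.001449 - 0)/1.8 = 0.0008048 A
  Magnitude: I_R2 = 0.0008048 A
Part 3:
  I_R2 = (V_1 - V_2)/R2 = (0.001449 - 0)/1.8 = 0.0008048 A
  P_R2 = I_R2² × R2 = (0.0008048)² × 1.8 = 0.000001166 W

Final answers:
1. V_1 = 0.001449 V
2. I_R2 = 0.0008048 A
3. P_R2 = 1.166e-06 W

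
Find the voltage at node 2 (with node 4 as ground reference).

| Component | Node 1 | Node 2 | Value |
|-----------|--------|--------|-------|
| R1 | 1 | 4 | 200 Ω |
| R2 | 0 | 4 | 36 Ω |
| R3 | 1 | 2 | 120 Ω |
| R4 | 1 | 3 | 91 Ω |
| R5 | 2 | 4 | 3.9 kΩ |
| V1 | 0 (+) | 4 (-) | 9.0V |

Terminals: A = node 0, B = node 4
Nodal analysis, taking node 4 as the 0 V reference.
Source V1 fixes V_0 = 9 V.
KCL at each unknown node (sum of currents leaving = 0; resistances in Ω):
  Node 1: (V_1 - 0)/200 + (V_1 - V_2)/120 + (V_1 - V_3)/91 = 0
  Node 2: (V_2 - V_1)/120 + (V_2 - 0)/3900 = 0
  Node 3: (V_3 - V_1)/91 = 0
Collecting terms (coefficients in siemens):
  0.02432·V_1 - 0.008333·V_2 - 0.01099·V_3 = 0
  0.00859·V_2 - 0.008333·V_1 = 0
  0.01099·V_3 - 0.01099·V_1 = 0
Solving these 3 simultaneous equations (Gaussian elimination) gives:
  V_1 = 0 V, V_2 = 0 V, V_3 = 0 V
The requested potential is V_2 = 0 V.

Final answer: V_2 = 0 V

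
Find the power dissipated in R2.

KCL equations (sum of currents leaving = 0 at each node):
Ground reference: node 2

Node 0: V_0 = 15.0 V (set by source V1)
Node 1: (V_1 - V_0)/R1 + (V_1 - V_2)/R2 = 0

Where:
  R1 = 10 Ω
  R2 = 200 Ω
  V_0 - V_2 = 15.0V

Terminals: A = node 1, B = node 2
Nodal analysis, taking node 2 as the 0 V reference.
Source V1 fixes V_0 = 15 V.
KCL at each unknown node (sum of currents leaving = 0; resistances in Ω):
  Node 1: (V_1 - 15)/10 + (V_1 - 0)/200 = 0
Collecting terms: 0.105 × V_1 = 1.5  =>  V_1 = 14.29 V
I_R2 = (V_1 - V_2)/R2 = (14.29 - 0)/200 = 0.07143 A
P_R2 = I_R2² × R2 = (0.07143)² × 200 = 1.02 W

Final answer: 1.02 W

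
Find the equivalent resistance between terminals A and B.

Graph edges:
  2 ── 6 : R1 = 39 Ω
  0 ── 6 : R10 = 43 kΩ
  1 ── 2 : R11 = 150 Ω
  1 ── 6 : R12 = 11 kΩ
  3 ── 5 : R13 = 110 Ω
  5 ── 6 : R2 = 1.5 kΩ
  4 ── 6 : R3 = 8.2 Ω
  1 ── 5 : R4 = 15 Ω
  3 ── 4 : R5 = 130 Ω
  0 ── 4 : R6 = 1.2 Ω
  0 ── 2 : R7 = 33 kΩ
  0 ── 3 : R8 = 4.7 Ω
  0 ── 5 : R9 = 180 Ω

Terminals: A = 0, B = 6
The network is not a plain series/parallel combination. Inject a 1 A test current into terminal A (node 0) and return it from terminal B (node 6); then R_eq = V_A / (1 A).
Nodal analysis, taking node 6 as the 0 V reference.
Current source I_test pushes 1 A into node 0 and draws it out of node 6.
KCL at each unknown node (sum of currents leaving = 0; resistances in Ω):
  Node 0: (V_0 - V_4)/1.2 + (V_0 - V_2)/33000 + (V_0 - V_3)/4.7 + (V_0 - V_5)/180 + (V_0 - 0)/43000 - 1 = 0
  Node 1: (V_1 - V_5)/15 + (V_1 - V_2)/150 + (V_1 - 0)/11000 = 0
  Node 2: (V_2 - V_0)/33000 + (V_2 - V_1)/150 + (V_2 - 0)/39 = 0
  Node 3: (V_3 - V_0)/4.7 + (V_3 - V_4)/130 + (V_3 - V_5)/110 = 0
  Node 4: (V_4 - V_0)/1.2 + (V_4 - V_3)/130 + (V_4 - 0)/8.2 = 0
  Node 5: (V_5 - V_0)/180 + (V_5 - V_1)/15 + (V_5 - V_3)/110 + (V_5 - 0)/1500 = 0
Collecting terms (coefficients in siemens):
  1.052·V_0 - 0.0000303·V_2 - 0.2128·V_3 - 0.8333·V_4 - 0.005556·V_5 = 1
  0.07342·V_1 - 0.006667·V_2 - 0.06667·V_5 = 0
  0.03234·V_2 - 0.0000303·V_0 - 0.006667·V_1 = 0
  0.2295·V_3 - 0.2128·V_0 - 0.007692·V_4 - 0.009091·V_5 = 0
  0.963·V_4 - 0.8333·V_0 - 0.007692·V_3 = 0
  0.08198·V_5 - 0.005556·V_0 - 0.06667·V_1 - 0.009091·V_3 = 0
Solving these 6 simultaneous equations (Gaussian elimination) gives:
  V_0 = 9.044 V, V_1 = 5.984 V, V_2 = 1.242 V, V_3 = 8.903 V
  V_4 = 7.897 V, V_5 = 6.467 V
R_eq = V_0 / 1 A = 9.044 Ω

Final answer: 9.044 Ω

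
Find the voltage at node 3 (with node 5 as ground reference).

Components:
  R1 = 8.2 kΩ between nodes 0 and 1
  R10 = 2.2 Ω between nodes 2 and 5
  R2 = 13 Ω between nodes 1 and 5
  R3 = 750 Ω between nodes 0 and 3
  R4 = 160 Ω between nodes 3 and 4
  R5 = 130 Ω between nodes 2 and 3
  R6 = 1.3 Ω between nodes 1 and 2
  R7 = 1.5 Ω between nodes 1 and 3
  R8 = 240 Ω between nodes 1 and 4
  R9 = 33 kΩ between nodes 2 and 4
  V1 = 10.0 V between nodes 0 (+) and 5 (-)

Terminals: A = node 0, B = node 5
Nodal analysis, taking node 5 as the 0 V reference.
Source V1 fixes V_0 = 10 V.
KCL at each unknown node (sum of currents leaving = 0; resistances in Ω):
  Node 1: (V_1 - 10)/8200 + (V_1 - 0)/13 + (V_1 - V_2)/1.3 + (V_1 - V_3)/1.5 + (V_1 - V_4)/240 = 0
  Node 2: (V_2 - V_3)/130 + (V_2 - V_1)/1.3 + (V_2 - V_4)/33000 + (V_2 - 0)/2.2 = 0
  Node 3: (V_3 - 10)/750 + (V_3 - V_4)/160 + (V_3 - V_2)/130 + (V_3 - V_1)/1.5 = 0
  Node 4: (V_4 - V_3)/160 + (V_4 - V_1)/240 + (V_4 - V_2)/33000 = 0
Collecting terms (coefficients in siemens):
  1.517·V_1 - 0.7692·V_2 - 0.6667·V_3 - 0.004167·V_4 = 0.00122
  1.231·V_2 - 0.7692·V_1 - 0.007692·V_3 - 0.0000303·V_4 = 0
  0.6819·V_3 - 0.6667·V_1 - 0.007692·V_2 - 0.00625·V_4 = 0.01333
  0.01045·V_4 - 0.004167·V_1 - 0.0000303·V_2 - 0.00625·V_3 = 0
Solving these 4 simultaneous equations (Gaussian elimination) gives:
  V_1 = 0.03963 V, V_2 = 0.02513 V, V_3 = 0.05905 V, V_4 = 0.05121 V
The requested potential is V_3 = 0.05905 V.

Final answer: V_3 = 0.05905 V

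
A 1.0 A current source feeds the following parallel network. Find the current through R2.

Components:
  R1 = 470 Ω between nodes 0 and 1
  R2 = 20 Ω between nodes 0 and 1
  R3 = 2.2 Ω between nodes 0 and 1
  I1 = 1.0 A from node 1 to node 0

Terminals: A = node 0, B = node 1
All resistors sit directly between nodes 0 and 1, so they are in parallel and share one voltage V; the full source current 1 A splits among them.
1/R_par = 1/470 + 1/20 + 1/2.2 = 0.5067 S  =>  R_par = 1.974 Ω
V = I × R_par = 1 × 1.974 = 1.974 V
I_R2 = V/R2 = 1.974/20 = 0.09868 A

Final answer: 0.09868 A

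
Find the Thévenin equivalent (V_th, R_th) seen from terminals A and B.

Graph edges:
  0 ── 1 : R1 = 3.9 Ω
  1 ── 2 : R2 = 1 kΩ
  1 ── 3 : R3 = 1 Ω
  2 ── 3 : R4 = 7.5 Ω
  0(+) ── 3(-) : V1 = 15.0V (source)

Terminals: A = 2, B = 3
Step 1 — V_th is the open-circuit voltage V_A - V_B (nothing connected across the terminals).
Nodal analysis, taking node 3 as the 0 V reference.
Source V1 fixes V_0 = 15 V.
KCL at each unknown node (sum of currents leaving = 0; resistances in Ω):
  Node 1: (V_1 - 15)/3.9 + (V_1 - V_2)/1000 + (V_1 - 0)/1 = 0
  Node 2: (V_2 - V_1)/1000 + (V_2 - 0)/7.5 = 0
Collecting terms (coefficients in siemens):
  1.257·V_1 - 0.001·V_2 = 3.846
  0.1343·V_2 - 0.001·V_1 = 0
Determinant D = (1.257)(0.1343) - (-0.001)(-0.001) = 0.1689
V_1 = [(3.846)(0.1343) - (-0.001)(0)]/D = 3.059 V
V_2 = [(1.257)(0) - (3.846)(-0.001)]/D = 0.02277 V
V_th = V_2 - V_3 = 0.02277 - 0 = 0.02277 V
Step 2 — R_th: zero the source — replace V1 by a short circuit (node 3 merges into node 0) — and find the resistance seen between A (node 2) and B (node 0).
Reduce the network between node 2 (A) and node 0 (B) by series/parallel combination:
  Rp1 = R1 ‖ R3 (parallel, both between nodes 0 and 1) = 1/(1/3.9 + 1/1) = 0.7959 Ω
  Rs1 = R2 + Rp1 (series, joined only at node 1) = 1000 + 0.7959 = 1001 Ω
  Rp2 = R4 ‖ Rs1 (parallel, both between nodes 0 and 2) = 1/(1/7.5 + 1/1001) = 7.444 Ω
R_th = 7.444 Ω

Final answer: V_th = 0.02277 V, R_th = 7.444 Ω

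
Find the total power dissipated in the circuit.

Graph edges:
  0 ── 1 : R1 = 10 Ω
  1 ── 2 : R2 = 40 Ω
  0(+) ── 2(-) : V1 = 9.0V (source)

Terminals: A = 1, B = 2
Nodal analysis, taking node 2 as the 0 V reference.
Source V1 fixes V_0 = 9 V.
KCL at each unknown node (sum of currents leaving = 0; resistances in Ω):
  Node 1: (V_1 - 9)/10 + (V_1 - 0)/40 = 0
Collecting terms: 0.125 × V_1 = 0.9  =>  V_1 = 7.2 V
Power in each resistor, P = (ΔV)²/R:
  P_R1 = (9 - 7.2)²/10 = 0.324 W
  P_R2 = (7.2 - 0)²/40 = 1.296 W
P_total = P_R1 + P_R2 = 1.62 W

Final answer: 1.62 W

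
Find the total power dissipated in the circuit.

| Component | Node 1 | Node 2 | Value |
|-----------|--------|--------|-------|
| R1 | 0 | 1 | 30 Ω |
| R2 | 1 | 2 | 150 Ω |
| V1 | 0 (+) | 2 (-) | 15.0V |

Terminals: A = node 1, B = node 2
Nodal analysis, taking node 2 as the 0 V reference.
Source V1 fixes V_0 = 15 V.
KCL at each unknown node (sum of currents leaving = 0; resistances in Ω):
  Node 1: (V_1 - 15)/30 + (V_1 - 0)/150 = 0
Collecting terms: 0.04 × V_1 = 0.5  =>  V_1 = 12.5 V
Power in each resistor, P = (ΔV)²/R:
  P_R1 = (15 - 12.5)²/30 = 0.2083 W
  P_R2 = (12.5 - 0)²/150 = 1.042 W
P_total = P_R1 + P_R2 = 1.25 W

Final answer: 1.25 W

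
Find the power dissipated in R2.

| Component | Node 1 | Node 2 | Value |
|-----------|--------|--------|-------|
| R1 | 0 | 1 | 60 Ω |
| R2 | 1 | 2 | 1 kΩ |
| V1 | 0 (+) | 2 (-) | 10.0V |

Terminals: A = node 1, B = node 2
Nodal analysis, taking node 2 as the 0 V reference.
Source V1 fixes V_0 = 10 V.
KCL at each unknown node (sum of currents leaving = 0; resistances in Ω):
  Node 1: (V_1 - 10)/60 + (V_1 - 0)/1000 = 0
Collecting terms: 0.01767 × V_1 = 0.1667  =>  V_1 = 9.434 V
I_R2 = (V_1 - V_2)/R2 = (9.434 - 0)/1000 = 0.009434 A
P_R2 = I_R2² × R2 = (0.009434)² × 1000 = 0.089 W

Final answer: 0.089 W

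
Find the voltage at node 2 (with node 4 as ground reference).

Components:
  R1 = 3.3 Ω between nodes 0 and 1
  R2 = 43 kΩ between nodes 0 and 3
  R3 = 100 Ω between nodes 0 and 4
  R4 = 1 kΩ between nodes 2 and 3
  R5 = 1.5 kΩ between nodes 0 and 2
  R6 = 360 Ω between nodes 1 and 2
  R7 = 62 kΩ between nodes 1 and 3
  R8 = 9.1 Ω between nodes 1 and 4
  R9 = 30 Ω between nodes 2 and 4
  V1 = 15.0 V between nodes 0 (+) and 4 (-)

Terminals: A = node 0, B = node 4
Nodal analysis, taking node 4 as the 0 V reference.
Source V1 fixes V_0 = 15 V.
KCL at each unknown node (sum of currents leaving = 0; resistances in Ω):
  Node 1: (V_1 - 15)/3.3 + (V_1 - V_2)/360 + (V_1 - V_3)/62000 + (V_1 - 0)/9.1 = 0
  Node 2: (V_2 - V_3)/1000 + (V_2 - 15)/1500 + (V_2 - V_1)/360 + (V_2 - 0)/30 = 0
  Node 3: (V_3 - 15)/43000 + (V_3 - V_2)/1000 + (V_3 - V_1)/62000 = 0
Collecting terms (coefficients in siemens):
  0.4157·V_1 - 0.002778·V_2 - 0.00001613·V_3 = 4.545
  0.03778·V_2 - 0.002778·V_1 - 0.001·V_3 = 0.01
  0.001039·V_3 - 0.00001613·V_1 - 0.001·V_2 = 0.0003488
Solving these 3 simultaneous equations (Gaussian elimination) gives:
  V_1 = 10.94 V, V_2 = 1.111 V, V_3 = 1.574 V
The requested potential is V_2 = 1.111 V.

Final answer: V_2 = 1.111 V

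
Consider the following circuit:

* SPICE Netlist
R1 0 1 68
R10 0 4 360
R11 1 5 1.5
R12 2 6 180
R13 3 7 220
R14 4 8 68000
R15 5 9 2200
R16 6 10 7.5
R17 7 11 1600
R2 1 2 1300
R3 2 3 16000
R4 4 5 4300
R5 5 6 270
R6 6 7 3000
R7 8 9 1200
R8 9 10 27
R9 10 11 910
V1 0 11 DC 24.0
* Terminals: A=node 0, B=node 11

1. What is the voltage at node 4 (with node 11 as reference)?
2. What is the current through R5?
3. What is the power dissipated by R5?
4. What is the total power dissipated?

Nodal analysis, taking node 11 as the 0 V reference.
Source V1 fixes V_0 = 24 V.
KCL at each unknown node (sum of currents leaving = 0; resistances in Ω):
  Node 1: (V_1 - 24)/68 + (V_1 - V_2)/1300 + (V_1 - V_5)/1.5 = 0
  Node 2: (V_2 - V_1)/1300 + (V_2 - V_3)/16000 + (V_2 - V_6)/180 = 0
  Node 3: (V_3 - V_2)/16000 + (V_3 - V_7)/220 = 0
  Node 4: (V_4 - V_5)/4300 + (V_4 - 24)/360 + (V_4 - V_8)/68000 = 0
  Node 5: (V_5 - V_4)/4300 + (V_5 - V_6)/270 + (V_5 - V_1)/1.5 + (V_5 - V_9)/2200 = 0
  Node 6: (V_6 - V_5)/270 + (V_6 - V_7)/3000 + (V_6 - V_2)/180 + (V_6 - V_10)/7.5 = 0
  Node 7: (V_7 - V_6)/3000 + (V_7 - V_3)/220 + (V_7 - 0)/1600 = 0
  Node 8: (V_8 - V_9)/1200 + (V_8 - V_4)/68000 = 0
  Node 9: (V_9 - V_8)/1200 + (V_9 - V_10)/27 + (V_9 - V_5)/2200 = 0
  Node 10: (V_10 - V_9)/27 + (V_10 - 0)/910 + (V_10 - V_6)/7.5 = 0
Collecting terms (coefficients in siemens):
  0.6821·V_1 - 0.0007692·V_2 - 0.6667·V_5 = 0.3529
  0.006387·V_2 - 0.0007692·V_1 - 0.0000625·V_3 - 0.005556·V_6 = 0
  0.004608·V_3 - 0.0000625·V_2 - 0.004545·V_7 = 0
  0.003025·V_4 - 0.0002326·V_5 - 0.00001471·V_8 = 0.06667
  0.6711·V_5 - 0.6667·V_1 - 0.0002326·V_4 - 0.003704·V_6 - 0.0004545·V_9 = 0
  0.1429·V_6 - 0.005556·V_2 - 0.003704·V_5 - 0.0003333·V_7 - 0.1333·V_10 = 0
  0.005504·V_7 - 0.004545·V_3 - 0.0003333·V_6 = 0
  0.000848·V_8 - 0.00001471·V_4 - 0.0008333·V_9 = 0
  0.03832·V_9 - 0.0004545·V_5 - 0.0008333·V_8 - 0.03704·V_10 = 0
  0.1715·V_10 - 0.1333·V_6 - 0.03704·V_9 = 0
Solving these 10 simultaneous equations (Gaussian elimination) gives:
  V_1 = 22.43 V, V_2 = 18.07 V, V_3 = 6.995 V, V_4 = 23.85 V
  V_5 = 22.4 V, V_6 = 17.59 V, V_7 = 6.842 V, V_8 = 17.64 V
  V_9 = 17.53 V, V_10 = 17.47 V
Part 1:
  Read off the nodal solution: V_4 = 23.85 V
Part 2:
  I_R5 = (V_5 - V_6)/R5 = (22.4 - 17.59)/270 = 0.01781 A
  Magnitude: I_R5 = 0.01781 A
Part 3:
  I_R5 = (V_5 - V_6)/R5 = (22.4 - 17.59)/270 = 0.01781 A
  P_R5 = I_R5² × R5 = (0.01781)² × 270 = 0.08566 W
Part 4:
  Power in each resistor, P = (ΔV)²/R:
    P_R1 = (24 - 22.43)²/68 = 0.03611 W
    P_R2 = (22.43 - 18.07)²/1300 = 0.01462 W
    P_R3 = (18.07 - 6.995)²/16000 = 0.007671 W
    P_R4 = (23.85 - 22.4)²/4300 = 0.0004842 W
    P_R5 = (22.4 - 17.59)²/270 = 0.08566 W
    P_R6 = (17.59 - 6.842)²/3000 = 0.03854 W
    P_R7 = (17.64 - 17.53)²/1200 = 0.000009998 W
    P_R8 = (17.53 - 17.47)²/27 = 0.0001436 W
    P_R9 = (17.47 - 0)²/910 = 0.3353 W
    P_R10 = (24 - 23.85)²/360 = 0.00006559 W
    P_R11 = (22.43 - 22.4)²/1.5 = 0.0005816 W
    P_R12 = (18.07 - 17.59)²/180 = 0.001275 W
    P_R13 = (6.995 - 6.842)²/220 = 0.0001055 W
    P_R14 = (23.85 - 17.64)²/68000 = 0.0005666 W
    P_R15 = (22.4 - 17.53)²/2200 = 0.0108 W
    P_R16 = (17.59 - 17.47)²/7.5 = 0.002139 W
    P_R17 = (6.842 - 0)²/1600 = 0.02926 W
  P_total = P_R1 + P_R2 + P_R3 + P_R4 + P_R5 + P_R6 + P_R7 + P_R8 + P_R9 + P_R10 + P_R11 + P_R12 + P_R13 + P_R14 + P_R15 + P_R16 + P_R17 = 0.5633 W

Final answers:
1. V_4 = 23.85 V
2. I_R5 = 0.01781 A
3. P_R5 = 0.08566 W
4. P_total = 0.5633 W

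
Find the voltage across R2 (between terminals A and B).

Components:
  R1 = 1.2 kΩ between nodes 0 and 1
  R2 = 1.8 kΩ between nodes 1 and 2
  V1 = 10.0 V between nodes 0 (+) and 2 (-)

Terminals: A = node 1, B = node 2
R1 and R2 are in series across V1 (node 0 → node 1 → node 2), and the output A–B is taken across R2, so this is a voltage divider.
Series current: I = V1/(R1 + R2) = 10/(1200 + 1800) = 10/3000 = 0.003333 A
V_R2 = I × R2 = V1 × R2/(R1 + R2) = 10 × 1800/3000 = 6 V

Final answer: 6 V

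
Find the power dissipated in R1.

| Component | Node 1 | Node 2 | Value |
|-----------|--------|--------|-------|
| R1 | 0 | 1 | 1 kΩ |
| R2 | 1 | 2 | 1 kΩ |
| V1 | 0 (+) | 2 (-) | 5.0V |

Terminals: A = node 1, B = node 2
Nodal analysis, taking node 2 as the 0 V reference.
Source V1 fixes V_0 = 5 V.
KCL at each unknown node (sum of currents leaving = 0; resistances in Ω):
  Node 1: (V_1 - 5)/1000 + (V_1 - 0)/1000 = 0
Collecting terms: 0.002 × V_1 = 0.005  =>  V_1 = 2.5 V
I_R1 = (V_0 - V_1)/R1 = (5 - 2.5)/1000 = 0.0025 A
P_R1 = I_R1² × R1 = (0.0025)² × 1000 = 0.00625 W

Final answer: 0.00625 W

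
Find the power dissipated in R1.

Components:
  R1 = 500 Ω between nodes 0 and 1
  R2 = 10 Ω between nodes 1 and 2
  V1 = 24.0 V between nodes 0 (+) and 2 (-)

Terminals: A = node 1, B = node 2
Nodal analysis, taking node 2 as the 0 V reference.
Source V1 fixes V_0 = 24 V.
KCL at each unknown node (sum of currents leaving = 0; resistances in Ω):
  Node 1: (V_1 - 24)/500 + (V_1 - 0)/10 = 0
Collecting terms: 0.102 × V_1 = 0.048  =>  V_1 = 0.4706 V
I_R1 = (V_0 - V_1)/R1 = (24 - 0.4706)/500 = 0.04706 A
P_R1 = I_R1² × R1 = (0.04706)² × 500 = 1.107 W

Final answer: 1.107 W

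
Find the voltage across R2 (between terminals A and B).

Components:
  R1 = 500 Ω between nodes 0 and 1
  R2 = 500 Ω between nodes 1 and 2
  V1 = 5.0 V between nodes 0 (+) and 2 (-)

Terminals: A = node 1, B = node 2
R1 and R2 are in series across V1 (node 0 → node 1 → node 2), and the output A–B is taken across R2, so this is a voltage divider.
Series current: I = V1/(R1 + R2) = 5/(500 + 500) = 5/1000 = 0.005 A
V_R2 = I × R2 = V1 × R2/(R1 + R2) = 5 × 500/1000 = 2.5 V

Final answer: 2.5 V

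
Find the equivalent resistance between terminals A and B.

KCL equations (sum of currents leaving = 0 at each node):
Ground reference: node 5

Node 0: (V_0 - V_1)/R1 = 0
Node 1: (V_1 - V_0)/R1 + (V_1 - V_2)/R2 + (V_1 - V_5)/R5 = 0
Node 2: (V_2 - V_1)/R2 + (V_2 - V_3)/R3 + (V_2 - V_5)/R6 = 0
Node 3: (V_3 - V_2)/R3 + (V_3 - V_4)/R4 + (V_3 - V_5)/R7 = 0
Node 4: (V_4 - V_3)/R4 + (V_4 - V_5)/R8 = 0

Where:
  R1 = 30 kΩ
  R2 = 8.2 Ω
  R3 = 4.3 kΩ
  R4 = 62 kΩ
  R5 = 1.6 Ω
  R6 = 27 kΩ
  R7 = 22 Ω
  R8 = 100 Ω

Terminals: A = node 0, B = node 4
The network is not a plain series/parallel combination. Inject a 1 A test current into terminal A (node 0) and return it from terminal B (node 4); then R_eq = V_A / (1 A).
Nodal analysis, taking node 4 as the 0 V reference.
Current source I_test pushes 1 A into node 0 and draws it out of node 4.
KCL at each unknown node (sum of currents leaving = 0; resistances in Ω):
  Node 0: (V_0 - V_1)/30000 - 1 = 0
  Node 1: (V_1 - V_0)/30000 + (V_1 - V_2)/8.2 + (V_1 - V_5)/1.6 = 0
  Node 2: (V_2 - V_1)/8.2 + (V_2 - V_3)/4300 + (V_2 - V_5)/27000 = 0
  Node 3: (V_3 - V_2)/4300 + (V_3 - 0)/62000 + (V_3 - V_5)/22 = 0
  Node 5: (V_5 - V_1)/1.6 + (V_5 - V_2)/27000 + (V_5 - V_3)/22 + (V_5 - 0)/100 = 0
Collecting terms (coefficients in siemens):
  0.00003333·V_0 - 0.00003333·V_1 = 1
  0.747·V_1 - 0.00003333·V_0 - 0.122·V_2 - 0.625·V_5 = 0
  0.1222·V_2 - 0.122·V_1 - 0.0002326·V_3 - 0.00003704·V_5 = 0
  0.0457·V_3 - 0.0002326·V_2 - 0.04545·V_5 = 0
  0.6805·V_5 - 0.625·V_1 - 0.00003704·V_2 - 0.04545·V_3 = 0
Solving these 5 simultaneous equations (Gaussian elimination) gives:
  V_0 = 30100 V, V_1 = 101.4 V, V_2 = 101.4 V, V_3 = 99.81 V
  V_5 = 99.84 V
R_eq = V_0 / 1 A = 30100 Ω = 30.1 kΩ

Final answer: 30.1 kΩ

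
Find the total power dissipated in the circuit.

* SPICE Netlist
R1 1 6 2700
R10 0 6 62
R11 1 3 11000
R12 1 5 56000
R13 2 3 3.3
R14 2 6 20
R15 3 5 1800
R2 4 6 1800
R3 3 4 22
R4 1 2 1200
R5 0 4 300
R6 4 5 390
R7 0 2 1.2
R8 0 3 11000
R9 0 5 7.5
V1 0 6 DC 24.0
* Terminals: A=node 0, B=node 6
Nodal analysis, taking node 6 as the 0 V reference.
Source V1 fixes V_0 = 24 V.
KCL at each unknown node (sum of currents leaving = 0; resistances in Ω):
  Node 1: (V_1 - 0)/2700 + (V_1 - V_2)/1200 + (V_1 - V_3)/11000 + (V_1 - V_5)/56000 = 0
  Node 2: (V_2 - V_1)/1200 + (V_2 - 24)/1.2 + (V_2 - V_3)/3.3 + (V_2 - 0)/20 = 0
  Node 3: (V_3 - V_4)/22 + (V_3 - 24)/11000 + (V_3 - V_1)/11000 + (V_3 - V_2)/3.3 + (V_3 - V_5)/1800 = 0
  Node 4: (V_4 - 0)/1800 + (V_4 - V_3)/22 + (V_4 - 24)/300 + (V_4 - V_5)/390 = 0
  Node 5: (V_5 - V_4)/390 + (V_5 - 24)/7.5 + (V_5 - V_1)/56000 + (V_5 - V_3)/1800 = 0
Collecting terms (coefficients in siemens):
  0.001312·V_1 - 0.0008333·V_2 - 0.00009091·V_3 - 0.00001786·V_5 = 0
  1.187·V_2 - 0.0008333·V_1 - 0.303·V_3 = 20
  0.3492·V_3 - 0.00009091·V_1 - 0.303·V_2 - 0.04545·V_4 - 0.0005556·V_5 = 0.002182
  0.05191·V_4 - 0.04545·V_3 - 0.002564·V_5 = 0.08
  0.1365·V_5 - 0.00001786·V_1 - 0.0005556·V_3 - 0.002564·V_4 = 3.2
Solving these 5 simultaneous equations (Gaussian elimination) gives:
  V_1 = 16.26 V, V_2 = 22.63 V, V_3 = 22.62 V, V_4 = 22.53 V
  V_5 = 23.97 V
Power in each resistor, P = (ΔV)²/R:
  P_R1 = (16.26 - 0)²/2700 = 0.09795 W
  P_R2 = (22.53 - 0)²/1800 = 0.2821 W
  P_R3 = (22.62 - 22.53)²/22 = 0.0003434 W
  P_R4 = (16.26 - 22.63)²/1200 = 0.0338 W
  P_R5 = (24 - 22.53)²/300 = 0.00718 W
  P_R6 = (22.53 - 23.97)²/390 = 0.005268 W
  P_R7 = (24 - 22.63)²/1.2 = 1.561 W
  P_R8 = (24 - 22.62)²/11000 = 0.0001733 W
  P_R9 = (24 - 23.97)²/7.5 = 0.000156 W
  P_R10 = (24 - 0)²/62 = 9.29 W
  P_R11 = (16.26 - 22.62)²/11000 = 0.003674 W
  P_R12 = (16.26 - 23.97)²/56000 = 0.00106 W
  P_R13 = (22.63 - 22.62)²/3.3 = 0.00004408 W
  P_R14 = (22.63 - 0)²/20 = 25.61 W
  P_R15 = (22.62 - 23.97)²/1800 = 0.001007 W
P_total = P_R1 + P_R2 + P_R3 + P_R4 + P_R5 + P_R6 + P_R7 + P_R8 + P_R9 + P_R10 + P_R11 + P_R12 + P_R13 + P_R14 + P_R15 = 36.89 W

Final answer: 36.89 W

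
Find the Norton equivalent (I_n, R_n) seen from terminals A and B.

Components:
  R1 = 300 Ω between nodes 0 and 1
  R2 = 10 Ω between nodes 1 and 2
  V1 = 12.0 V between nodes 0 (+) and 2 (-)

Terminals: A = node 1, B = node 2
Find the Thévenin equivalent first; then I_n = V_th/R_th and R_n = R_th.
Step 1 — V_th is the open-circuit voltage V_A - V_B (nothing connected across the terminals).
Nodal analysis, taking node 2 as the 0 V reference.
Source V1 fixes V_0 = 12 V.
KCL at each unknown node (sum of currents leaving = 0; resistances in Ω):
  Node 1: (V_1 - 12)/300 + (V_1 - 0)/10 = 0
Collecting terms: 0.1033 × V_1 = 0.04  =>  V_1 = 0.3871 V
V_th = V_1 - V_2 = 0.3871 - 0 = 0.3871 V
Step 2 — R_th: zero the source — replace V1 by a short circuit (node 2 merges into node 0) — and find the resistance seen between A (node 1) and B (node 0).
Reduce the network between node 1 (A) and node 0 (B) by series/parallel combination:
  Rp1 = R1 ‖ R2 (parallel, both between nodes 0 and 1) = 1/(1/300 + 1/10) = 9.677 Ω
R_th = 9.677 Ω
I_n = V_th/R_th = 0.3871/9.677 = 0.04 A, and R_n = R_th = 9.677 Ω

Final answer: I_n = 0.04 A, R_n = 9.677 Ω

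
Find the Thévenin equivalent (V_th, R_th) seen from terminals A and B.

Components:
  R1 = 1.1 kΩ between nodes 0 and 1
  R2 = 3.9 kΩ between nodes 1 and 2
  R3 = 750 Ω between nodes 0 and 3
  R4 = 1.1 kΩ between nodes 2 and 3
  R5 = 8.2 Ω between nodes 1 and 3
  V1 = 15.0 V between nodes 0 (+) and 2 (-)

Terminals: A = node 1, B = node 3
Step 1 — V_th is the open-circuit voltage V_A - V_B (nothing connected across the terminals).
Nodal analysis, taking node 2 as the 0 V reference.
Source V1 fixes V_0 = 15 V.
KCL at each unknown node (sum of currents leaving = 0; resistances in Ω):
  Node 1: (V_1 - 15)/1100 + (V_1 - 0)/3900 + (V_1 - V_3)/8.2 = 0
  Node 3: (V_3 - 15)/750 + (V_3 - 0)/1100 + (V_3 - V_1)/8.2 = 0
Collecting terms (coefficients in siemens):
  0.1231·V_1 - 0.122·V_3 = 0.01364
  0.1242·V_3 - 0.122·V_1 = 0.02
Determinant D = (0.1231)(0.1242) - (-0.122)(-0.122) = 0.0004182
V_1 = [(0.01364)(0.1242) - (-0.122)(0.02)]/D = 9.881 V
V_3 = [(0.1231)(0.02) - (0.01364)(-0.122)]/D = 9.864 V
V_th = V_1 - V_3 = 9.881 - 9.864 = 0.01738 V
Step 2 — R_th: zero the source — replace V1 by a short circuit (node 2 merges into node 0) — and find the resistance seen between A (node 1) and B (node 3).
Reduce the network between node 1 (A) and node 3 (B) by series/parallel combination:
  Rp1 = R1 ‖ R2 (parallel, both between nodes 0 and 1) = 1/(1/1100 + 1/3900) = 858 Ω
  Rp2 = R3 ‖ R4 (parallel, both between nodes 0 and 3) = 1/(1/750 + 1/1100) = 445.9 Ω
  Rs1 = Rp1 + Rp2 (series, joined only at node 0) = 858 + 445.9 = 1304 Ω
  Rp3 = R5 ‖ Rs1 (parallel, both between nodes 1 and 3) = 1/(1/8.2 + 1/1304) = 8.149 Ω
R_th = 8.149 Ω

Final answer: V_th = 0.01738 V, R_th = 8.149 Ω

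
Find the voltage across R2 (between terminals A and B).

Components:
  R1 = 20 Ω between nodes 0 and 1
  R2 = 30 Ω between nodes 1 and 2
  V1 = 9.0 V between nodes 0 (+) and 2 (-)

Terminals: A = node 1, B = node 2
R1 and R2 are in series across V1 (node 0 → node 1 → node 2), and the output A–B is taken across R2, so this is a voltage divider.
Series current: I = V1/(R1 + R2) = 9/(20 + 30) = 9/50 = 0.18 A
V_R2 = I × R2 = V1 × R2/(R1 + R2) = 9 × 30/50 = 5.4 V

Final answer: 5.4 V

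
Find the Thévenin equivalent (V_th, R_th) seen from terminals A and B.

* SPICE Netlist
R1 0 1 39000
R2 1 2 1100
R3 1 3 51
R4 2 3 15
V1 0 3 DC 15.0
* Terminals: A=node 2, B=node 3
Step 1 — V_th is the open-circuit voltage V_A - V_B (nothing connected across the terminals).
Nodal analysis, taking node 3 as the 0 V reference.
Source V1 fixes V_0 = 15 V.
KCL at each unknown node (sum of currents leaving = 0; resistances in Ω):
  Node 1: (V_1 - 15)/39000 + (V_1 - V_2)/1100 + (V_1 - 0)/51 = 0
  Node 2: (V_2 - V_1)/1100 + (V_2 - 0)/15 = 0
Collecting terms (coefficients in siemens):
  0.02054·V_1 - 0.0009091·V_2 = 0.0003846
  0.06758·V_2 - 0.0009091·V_1 = 0
Determinant D = (0.02054)(0.06758) - (-0.0009091)(-0.0009091) = 0.001387
V_1 = [(0.0003846)(0.06758) - (-0.0009091)(0)]/D = 0.01873 V
V_2 = [(0.02054)(0) - (0.0003846)(-0.0009091)]/D = 0.000252 V
V_th = V_2 - V_3 = 0.000252 - 0 = 0.000252 V
Step 2 — R_th: zero the source — replace V1 by a short circuit (node 3 merges into node 0) — and find the resistance seen between A (node 2) and B (node 0).
Reduce the network between node 2 (A) and node 0 (B) by series/parallel combination:
  Rp1 = R1 ‖ R3 (parallel, both between nodes 0 and 1) = 1/(1/39000 + 1/51) = 50.93 Ω
  Rs1 = R2 + Rp1 (series, joined only at node 1) = 1100 + 50.93 = 1151 Ω
  Rp2 = R4 ‖ Rs1 (parallel, both between nodes 0 and 2) = 1/(1/15 + 1/1151) = 14.81 Ω
R_th = 14.81 Ω

Final answer: V_th = 0.000252 V, R_th = 14.81 Ω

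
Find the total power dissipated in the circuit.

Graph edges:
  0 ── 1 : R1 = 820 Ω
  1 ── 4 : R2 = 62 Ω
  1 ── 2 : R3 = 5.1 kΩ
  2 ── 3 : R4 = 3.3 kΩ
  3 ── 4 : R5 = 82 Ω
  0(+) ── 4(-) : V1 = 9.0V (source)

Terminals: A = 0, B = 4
Nodal analysis, taking node 4 as the 0 V reference.
Source V1 fixes V_0 = 9 V.
KCL at each unknown node (sum of currents leaving = 0; resistances in Ω):
  Node 1: (V_1 - 9)/820 + (V_1 - 0)/62 + (V_1 - V_2)/5100 = 0
  Node 2: (V_2 - V_1)/5100 + (V_2 - V_3)/3300 = 0
  Node 3: (V_3 - V_2)/3300 + (V_3 - 0)/82 = 0
Collecting terms (coefficients in siemens):
  0.01754·V_1 - 0.0001961·V_2 = 0.01098
  0.0004991·V_2 - 0.0001961·V_1 - 0.000303·V_3 = 0
  0.0125·V_3 - 0.000303·V_2 = 0
Solving these 3 simultaneous equations (Gaussian elimination) gives:
  V_1 = 0.6284 V, V_2 = 0.2506 V, V_3 = 0.006075 V
Power in each resistor, P = (ΔV)²/R:
  P_R1 = (9 - 0.6284)²/820 = 0.08547 W
  P_R2 = (0.6284 - 0)²/62 = 0.006369 W
  P_R3 = (0.6284 - 0.2506)²/5100 = 0.00002799 W
  P_R4 = (0.2506 - 0.006075)²/3300 = 0.00001811 W
  P_R5 = (0.006075 - 0)²/82 = 0.0000004501 W
P_total = P_R1 + P_R2 + P_R3 + P_R4 + P_R5 = 0.09188 W

Final answer: 0.09188 W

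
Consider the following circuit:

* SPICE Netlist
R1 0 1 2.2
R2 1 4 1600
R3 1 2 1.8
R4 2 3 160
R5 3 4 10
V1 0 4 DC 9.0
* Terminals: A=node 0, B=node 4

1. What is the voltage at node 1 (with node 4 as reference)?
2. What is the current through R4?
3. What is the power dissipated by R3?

Nodal analysis, taking node 4 as the 0 V reference.
Source V1 fixes V_0 = 9 V.
KCL at each unknown node (sum of currents leaving = 0; resistances in Ω):
  Node 1: (V_1 - 9)/2.2 + (V_1 - 0)/1600 + (V_1 - V_2)/1.8 = 0
  Node 2: (V_2 - V_1)/1.8 + (V_2 - V_3)/160 = 0
  Node 3: (V_3 - V_2)/160 + (V_3 - 0)/10 = 0
Collecting terms (coefficients in siemens):
  1.011·V_1 - 0.5556·V_2 = 4.091
  0.5618·V_2 - 0.5556·V_1 - 0.00625·V_3 = 0
  0.1063·V_3 - 0.00625·V_2 = 0
Solving these 3 simultaneous equations (Gaussian elimination) gives:
  V_1 = 8.874 V, V_2 = 8.781 V, V_3 = 0.5165 V
Part 1:
  Read off the nodal solution: V_1 = 8.874 V
Part 2:
  I_R4 = (V_2 - V_3)/R4 = (8.781 - 0.5165)/160 = 0.05165 A
  Magnitude: I_R4 = 0.05165 A
Part 3:
  I_R3 = (V_1 - V_2)/R3 = (8.874 - 8.781)/1.8 = 0.05165 A
  P_R3 = I_R3² × R3 = (0.05165)² × 1.8 = 0.004803 W

Final answers:
1. V_1 = 8.874 V
2. I_R4 = 0.05165 A
3. P_R3 = 0.004803 W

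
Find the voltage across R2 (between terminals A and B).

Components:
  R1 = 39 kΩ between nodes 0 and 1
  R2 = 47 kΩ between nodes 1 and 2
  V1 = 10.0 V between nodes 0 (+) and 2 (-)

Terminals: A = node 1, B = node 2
R1 and R2 are in series across V1 (node 0 → node 1 → node 2), and the output A–B is taken across R2, so this is a voltage divider.
Series current: I = V1/(R1 + R2) = 10/(39000 + 47000) = 10/86000 = 0.0001163 A
V_R2 = I × R2 = V1 × R2/(R1 + R2) = 10 × 47000/86000 = 5.465 V

Final answer: 5.465 V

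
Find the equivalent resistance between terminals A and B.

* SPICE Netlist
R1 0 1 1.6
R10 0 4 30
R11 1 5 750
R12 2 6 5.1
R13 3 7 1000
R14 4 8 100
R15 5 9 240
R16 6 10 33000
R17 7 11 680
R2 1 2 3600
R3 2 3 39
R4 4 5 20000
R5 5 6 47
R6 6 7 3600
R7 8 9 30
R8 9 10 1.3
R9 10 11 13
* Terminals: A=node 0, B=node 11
The network is not a plain series/parallel combination. Inject a 1 A test current into terminal A (node 0) and return it from terminal B (node 11); then R_eq = V_A / (1 A).
Nodal analysis, taking node 11 as the 0 V reference.
Current source I_test pushes 1 A into node 0 and draws it out of node 11.
KCL at each unknown node (sum of currents leaving = 0; resistances in Ω):
  Node 0: (V_0 - V_1)/1.6 + (V_0 - V_4)/30 - 1 = 0
  Node 1: (V_1 - V_0)/1.6 + (V_1 - V_2)/3600 + (V_1 - V_5)/750 = 0
  Node 2: (V_2 - V_1)/3600 + (V_2 - V_3)/39 + (V_2 - V_6)/5.1 = 0
  Node 3: (V_3 - V_2)/39 + (V_3 - V_7)/1000 = 0
  Node 4: (V_4 - V_0)/30 + (V_4 - V_5)/20000 + (V_4 - V_8)/100 = 0
  Node 5: (V_5 - V_1)/750 + (V_5 - V_4)/20000 + (V_5 - V_6)/47 + (V_5 - V_9)/240 = 0
  Node 6: (V_6 - V_2)/5.1 + (V_6 - V_5)/47 + (V_6 - V_7)/3600 + (V_6 - V_10)/33000 = 0
  Node 7: (V_7 - V_3)/1000 + (V_7 - V_6)/3600 + (V_7 - 0)/680 = 0
  Node 8: (V_8 - V_4)/100 + (V_8 - V_9)/30 = 0
  Node 9: (V_9 - V_5)/240 + (V_9 - V_8)/30 + (V_9 - V_10)/1.3 = 0
  Node 10: (V_10 - V_6)/33000 + (V_10 - V_9)/1.3 + (V_10 - 0)/13 = 0
Collecting terms (coefficients in siemens):
  0.6583·V_0 - 0.625·V_1 - 0.03333·V_4 = 1
  0.6266·V_1 - 0.625·V_0 - 0.0002778·V_2 - 0.001333·V_5 = 0
  0.222·V_2 - 0.0002778·V_1 - 0.02564·V_3 - 0.1961·V_6 = 0
  0.02664·V_3 - 0.02564·V_2 - 0.001·V_7 = 0
  0.04338·V_4 - 0.03333·V_0 - 0.00005·V_5 - 0.01·V_8 = 0
  0.02683·V_5 - 0.001333·V_1 - 0.00005·V_4 - 0.02128·V_6 - 0.004167·V_9 = 0
  0.2177·V_6 - 0.1961·V_2 - 0.02128·V_5 - 0.0002778·V_7 - 0.0000303·V_10 = 0
  0.002748·V_7 - 0.001·V_3 - 0.0002778·V_6 = 0
  0.04333·V_8 - 0.01·V_4 - 0.03333·V_9 = 0
  0.8067·V_9 - 0.004167·V_5 - 0.03333·V_8 - 0.7692·V_10 = 0
  0.8462·V_10 - 0.0000303·V_6 - 0.7692·V_9 = 0
Solving these 11 simultaneous equations (Gaussian elimination) gives:
  V_0 = 147.3 V, V_1 = 147.1 V, V_2 = 45.98 V, V_3 = 45.04 V
  V_4 = 122.2 V, V_5 = 46.14 V, V_6 = 45.96 V, V_7 = 21.03 V
  V_8 = 38.86 V, V_9 = 13.86 V, V_10 = 12.6 V
R_eq = V_0 / 1 A = 147.3 Ω

Final answer: 147.3 Ω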